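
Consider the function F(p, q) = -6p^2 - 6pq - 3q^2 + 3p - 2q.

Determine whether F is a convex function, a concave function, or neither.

concave

F is quadratic, so its Hessian is the constant matrix H = [[-12, -6], [-6, -6]].
det(H) = 36, tr(H) = -18.
det(H) > 0 and tr(H) < 0, so H is negative definite everywhere: concave.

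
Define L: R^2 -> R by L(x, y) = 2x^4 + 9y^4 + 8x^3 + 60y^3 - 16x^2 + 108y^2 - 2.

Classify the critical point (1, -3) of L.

local minimum

The mixed partial ∂²L/∂x∂y is 0, so the Hessian at any point is diag(L_xx, L_yy) = diag(8(3x^2 + 6x - 4), 36(3y^2 + 10y + 6)).
At (1, -3): H = diag(40, 108).
Both eigenvalues are positive, so H is positive definite: a local minimum.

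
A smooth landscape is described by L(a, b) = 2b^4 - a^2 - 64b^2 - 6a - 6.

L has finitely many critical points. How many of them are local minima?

L separates as a function of a plus a function of b, so ∇L=0 decouples.
∂L/∂a = -2(a + 3) = 0 at a ∈ {-3}; ∂L/∂b = 8b(b - 4)(b + 4) = 0 at b ∈ {-4, 0, 4}.
The Hessian is diagonal: diag(L_aa, L_bb). Second derivatives: L_aa(-3)=-2; L_bb(-4)=256, L_bb(0)=-128, L_bb(4)=256.
Local minima occur where both diagonal entries positive: none. Count: 0.

0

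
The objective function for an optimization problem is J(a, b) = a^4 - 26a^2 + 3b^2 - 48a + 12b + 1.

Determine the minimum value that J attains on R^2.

J(a,b) separates as P(a) + Q(b) + 1, so its minimum is min P + min Q + 1.
P'(a) = 4(a - 4)(a + 1)(a + 3) vanishes at a ∈ {-3, -1, 4}; Q'(b) = 6b + 12 vanishes at b ∈ {-2}.
Local minima of P (where P''>0): P(-3)=-9, P(4)=-352. Local minima of Q: Q(-2)=-12.
So the global minimum of J is P(4) + Q(-2) + 1 = -352 − 12 + 1 = -363, attained at (4, -2).

-363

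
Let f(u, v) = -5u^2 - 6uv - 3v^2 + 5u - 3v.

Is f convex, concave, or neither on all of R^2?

f is quadratic, so its Hessian is the constant matrix H = [[-10, -6], [-6, -6]].
det(H) = 24, tr(H) = -16.
det(H) > 0 and tr(H) < 0, so H is negative definite everywhere: concave.

concave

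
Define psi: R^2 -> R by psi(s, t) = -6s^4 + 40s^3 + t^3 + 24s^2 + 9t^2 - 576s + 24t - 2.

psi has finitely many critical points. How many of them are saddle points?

psi separates as a function of s plus a function of t, so ∇psi=0 decouples.
∂psi/∂s = -24(s - 4)(s - 3)(s + 2) = 0 at s ∈ {-2, 3, 4}; ∂psi/∂t = 3(t + 2)(t + 4) = 0 at t ∈ {-4, -2}.
The Hessian is diagonal: diag(psi_ss, psi_tt). Second derivatives: psi_ss(-2)=-720, psi_ss(3)=120, psi_ss(4)=-144; psi_tt(-4)=-6, psi_tt(-2)=6.
Saddle points occur where the two diagonal entries have opposite signs: (-2, -2), (3, -4), (4, -2). Count: 3.

3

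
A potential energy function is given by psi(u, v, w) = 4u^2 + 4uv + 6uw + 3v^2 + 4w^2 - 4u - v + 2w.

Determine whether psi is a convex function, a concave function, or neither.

psi is quadratic, so its Hessian is the constant matrix H = [[8, 4, 6], [4, 6, 0], [6, 0, 8]].
Leading principal minors: 8, 32, 40.
All positive ⇒ H ≻ 0 ⇒ convex.

convex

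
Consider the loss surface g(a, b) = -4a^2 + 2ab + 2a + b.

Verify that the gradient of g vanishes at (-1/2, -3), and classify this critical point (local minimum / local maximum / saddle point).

saddle point

∇g = (-8a + 2b + 2, 2a + 1); substituting (-1/2, -3) gives ∇g = (0, 0), so (-1/2, -3) is indeed a critical point.
The Hessian of g is constant: H = [[-8, 2], [2, 0]].
det(H) = (-8)·0 − 2² = -4.
Since det(H) < 0, H is indefinite and the critical point is a saddle point.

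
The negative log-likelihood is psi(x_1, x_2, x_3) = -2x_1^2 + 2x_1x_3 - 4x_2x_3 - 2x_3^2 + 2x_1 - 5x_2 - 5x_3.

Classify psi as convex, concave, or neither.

neither

psi is quadratic, so its Hessian is the constant matrix H = [[-4, 0, 2], [0, 0, -4], [2, -4, -4]].
Leading principal minors: -4, 0, 64.
Neither pattern holds ⇒ H is indefinite ⇒ neither convex nor concave.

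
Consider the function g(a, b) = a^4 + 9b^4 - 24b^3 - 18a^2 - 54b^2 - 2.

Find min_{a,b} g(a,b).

g(a,b) separates as P(a) + Q(b) − 2, so its minimum is min P + min Q − 2.
P'(a) = 4a(a - 3)(a + 3) vanishes at a ∈ {-3, 0, 3}; Q'(b) = 36b(b - 3)(b + 1) vanishes at b ∈ {-1, 0, 3}.
Local minima of P (where P''>0): P(-3)=-81, P(3)=-81. Local minima of Q: Q(-1)=-21, Q(3)=-405.
So the global minimum of g is P(-3) + Q(3) − 2 = -81 − 405 − 2 = -488, attained at (-3, 3).

-488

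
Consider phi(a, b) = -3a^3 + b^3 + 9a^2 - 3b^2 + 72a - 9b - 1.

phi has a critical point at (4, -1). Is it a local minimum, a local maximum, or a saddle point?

The mixed partial ∂²phi/∂a∂b is 0, so the Hessian at any point is diag(phi_aa, phi_bb) = diag(18(-a + 1), 6(b - 1)).
At (4, -1): H = diag(-54, -12).
Both eigenvalues are negative, so H is negative definite: a local maximum.

local maximum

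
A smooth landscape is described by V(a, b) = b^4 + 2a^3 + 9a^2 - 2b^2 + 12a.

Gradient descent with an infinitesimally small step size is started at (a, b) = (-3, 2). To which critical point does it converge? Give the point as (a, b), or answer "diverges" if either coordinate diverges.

diverges

V is separable, so gradient descent decouples: a follows -∂V/∂a, b follows -∂V/∂b.
∂V/∂a = 6(a + 1)(a + 2); at a=-3 this is 12, so a decreases.
∂V/∂b = 4b(b - 1)(b + 1); at b=2 this is 24, so b decreases.
The a-coordinate has no critical point in that direction and runs off to infinity.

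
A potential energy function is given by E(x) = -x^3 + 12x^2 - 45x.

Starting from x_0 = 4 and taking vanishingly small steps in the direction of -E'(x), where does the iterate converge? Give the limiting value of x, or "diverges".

3

E'(x) = -3(x - 5)(x - 3), so E'(4) = 3.
Gradient descent moves in the -E' direction, i.e. x is decreasing.
The nearest critical point in that direction is x = 3, where E'' = 6 > 0 (a local minimum). The iterate converges there.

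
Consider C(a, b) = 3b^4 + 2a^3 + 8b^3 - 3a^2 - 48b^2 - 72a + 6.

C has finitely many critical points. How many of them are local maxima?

C separates as a function of a plus a function of b, so ∇C=0 decouples.
∂C/∂a = 6(a - 4)(a + 3) = 0 at a ∈ {-3, 4}; ∂C/∂b = 12b(b - 2)(b + 4) = 0 at b ∈ {-4, 0, 2}.
The Hessian is diagonal: diag(C_aa, C_bb). Second derivatives: C_aa(-3)=-42, C_aa(4)=42; C_bb(-4)=288, C_bb(0)=-96, C_bb(2)=144.
Local maxima occur where both diagonal entries negative: (-3, 0). Count: 1.

1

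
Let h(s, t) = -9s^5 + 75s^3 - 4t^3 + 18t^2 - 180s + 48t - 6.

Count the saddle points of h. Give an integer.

4

h separates as a function of s plus a function of t, so ∇h=0 decouples.
∂h/∂s = -45(s - 2)(s - 1)(s + 1)(s + 2) = 0 at s ∈ {-2, -1, 1, 2}; ∂h/∂t = -12(t - 4)(t + 1) = 0 at t ∈ {-1, 4}.
The Hessian is diagonal: diag(h_ss, h_tt). Second derivatives: h_ss(-2)=540, h_ss(-1)=-270, h_ss(1)=270, h_ss(2)=-540; h_tt(-1)=60, h_tt(4)=-60.
Saddle points occur where the two diagonal entries have opposite signs: (-2, 4), (-1, -1), (1, 4), (2, -1). Count: 4.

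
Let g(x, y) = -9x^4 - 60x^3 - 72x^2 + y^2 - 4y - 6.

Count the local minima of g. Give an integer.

g separates as a function of x plus a function of y, so ∇g=0 decouples.
∂g/∂x = -36x(x + 1)(x + 4) = 0 at x ∈ {-4, -1, 0}; ∂g/∂y = 2(y - 2) = 0 at y ∈ {2}.
The Hessian is diagonal: diag(g_xx, g_yy). Second derivatives: g_xx(-4)=-432, g_xx(-1)=108, g_xx(0)=-144; g_yy(2)=2.
Local minima occur where both diagonal entries positive: (-1, 2). Count: 1.

1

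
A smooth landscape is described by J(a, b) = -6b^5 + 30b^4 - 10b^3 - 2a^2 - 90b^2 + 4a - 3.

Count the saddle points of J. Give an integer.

2

J separates as a function of a plus a function of b, so ∇J=0 decouples.
∂J/∂a = -4(a - 1) = 0 at a ∈ {1}; ∂J/∂b = -30b(b - 3)(b - 2)(b + 1) = 0 at b ∈ {-1, 0, 2, 3}.
The Hessian is diagonal: diag(J_aa, J_bb). Second derivatives: J_aa(1)=-4; J_bb(-1)=360, J_bb(0)=-180, J_bb(2)=180, J_bb(3)=-360.
Saddle points occur where the two diagonal entries have opposite signs: (1, -1), (1, 2). Count: 2.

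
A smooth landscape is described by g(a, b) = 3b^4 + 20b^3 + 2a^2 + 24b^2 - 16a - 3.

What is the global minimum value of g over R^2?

-163

g(a,b) separates as P(a) + Q(b) − 3, so its minimum is min P + min Q − 3.
P'(a) = 4a - 16 vanishes at a ∈ {4}; Q'(b) = 12b(b + 1)(b + 4) vanishes at b ∈ {-4, -1, 0}.
Local minima of P (where P''>0): P(4)=-32. Local minima of Q: Q(-4)=-128, Q(0)=0.
So the global minimum of g is P(4) + Q(-4) − 3 = -32 − 128 − 3 = -163, attained at (4, -4).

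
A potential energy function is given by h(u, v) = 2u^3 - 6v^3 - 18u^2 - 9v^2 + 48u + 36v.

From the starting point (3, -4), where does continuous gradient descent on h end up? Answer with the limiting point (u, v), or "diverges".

h is separable, so gradient descent decouples: u follows -∂h/∂u, v follows -∂h/∂v.
∂h/∂u = 6(u - 4)(u - 2); at u=3 this is -6, so u increases.
∂h/∂v = -18(v - 1)(v + 2); at v=-4 this is -180, so v increases.
u converges to its nearest critical value 4 (a local min of the u-part); v converges to -2. The iterate converges to (4, -2).

(4, -2)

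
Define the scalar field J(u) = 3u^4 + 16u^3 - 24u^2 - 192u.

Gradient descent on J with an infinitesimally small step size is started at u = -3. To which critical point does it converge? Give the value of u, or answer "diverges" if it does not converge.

-4

J'(u) = 12(u - 2)(u + 2)(u + 4), so J'(-3) = 60.
Gradient descent moves in the -J' direction, i.e. u is decreasing.
The nearest critical point in that direction is u = -4, where J'' = 144 > 0 (a local minimum). The iterate converges there.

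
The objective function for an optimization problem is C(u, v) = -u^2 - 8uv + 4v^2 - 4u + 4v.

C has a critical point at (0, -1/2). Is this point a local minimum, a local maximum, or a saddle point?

saddle point

The Hessian of C is constant: H = [[-2, -8], [-8, 8]].
det(H) = (-2)·8 − (-8)² = -80.
Since det(H) < 0, H is indefinite and the critical point is a saddle point.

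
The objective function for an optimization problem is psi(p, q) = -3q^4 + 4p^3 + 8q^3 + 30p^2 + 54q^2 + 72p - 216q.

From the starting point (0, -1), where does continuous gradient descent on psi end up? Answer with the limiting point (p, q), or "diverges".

psi is separable, so gradient descent decouples: p follows -∂psi/∂p, q follows -∂psi/∂q.
∂psi/∂p = 12(p + 2)(p + 3); at p=0 this is 72, so p decreases.
∂psi/∂q = -12(q - 3)(q - 2)(q + 3); at q=-1 this is -288, so q increases.
p converges to its nearest critical value -2 (a local min of the p-part); q converges to 2. The iterate converges to (-2, 2).

(-2, 2)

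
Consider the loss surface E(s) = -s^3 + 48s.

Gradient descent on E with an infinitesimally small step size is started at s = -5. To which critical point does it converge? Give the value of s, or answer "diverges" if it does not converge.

E'(s) = -3(s - 4)(s + 4), so E'(-5) = -27.
Gradient descent moves in the -E' direction, i.e. s is increasing.
The nearest critical point in that direction is s = -4, where E'' = 24 > 0 (a local minimum). The iterate converges there.

-4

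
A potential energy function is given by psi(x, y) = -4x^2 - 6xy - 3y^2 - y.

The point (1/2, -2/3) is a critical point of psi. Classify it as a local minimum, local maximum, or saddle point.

The Hessian of psi is constant: H = [[-8, -6], [-6, -6]].
det(H) = (-8)·(-6) − (-6)² = 12.
det(H) > 0 and tr(H) = -14 < 0, so H is negative definite and the point is a local maximum.

local maximum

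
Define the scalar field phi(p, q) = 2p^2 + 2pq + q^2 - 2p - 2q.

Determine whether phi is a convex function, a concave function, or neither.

phi is quadratic, so its Hessian is the constant matrix H = [[4, 2], [2, 2]].
det(H) = 4, tr(H) = 6.
det(H) > 0 and tr(H) > 0, so H is positive definite everywhere: convex.

convex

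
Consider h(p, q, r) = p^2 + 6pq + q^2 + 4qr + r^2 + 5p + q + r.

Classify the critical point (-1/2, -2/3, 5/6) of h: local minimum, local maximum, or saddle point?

The Hessian is constant: H = [[2, 6, 0], [6, 2, 4], [0, 4, 2]].
Leading principal minors: Δ₁ = 2, Δ₂ = -32, Δ₃ = -96.
The minors fit neither the all-positive nor the alternating-sign pattern, so H is indefinite: a saddle point.

saddle point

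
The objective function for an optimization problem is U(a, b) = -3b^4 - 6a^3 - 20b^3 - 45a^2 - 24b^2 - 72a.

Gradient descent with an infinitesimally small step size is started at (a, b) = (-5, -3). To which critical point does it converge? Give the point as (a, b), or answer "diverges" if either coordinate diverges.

(-4, -1)

U is separable, so gradient descent decouples: a follows -∂U/∂a, b follows -∂U/∂b.
∂U/∂a = -18(a + 1)(a + 4); at a=-5 this is -72, so a increases.
∂U/∂b = -12b(b + 1)(b + 4); at b=-3 this is -72, so b increases.
a converges to its nearest critical value -4 (a local min of the a-part); b converges to -1. The iterate converges to (-4, -1).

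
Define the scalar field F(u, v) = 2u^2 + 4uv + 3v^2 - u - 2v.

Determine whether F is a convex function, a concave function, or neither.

convex

F is quadratic, so its Hessian is the constant matrix H = [[4, 4], [4, 6]].
det(H) = 8, tr(H) = 10.
det(H) > 0 and tr(H) > 0, so H is positive definite everywhere: convex.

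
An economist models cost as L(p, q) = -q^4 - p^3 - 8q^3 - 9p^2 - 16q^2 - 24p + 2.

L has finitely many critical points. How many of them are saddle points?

3

L separates as a function of p plus a function of q, so ∇L=0 decouples.
∂L/∂p = -3(p + 2)(p + 4) = 0 at p ∈ {-4, -2}; ∂L/∂q = -4q(q + 2)(q + 4) = 0 at q ∈ {-4, -2, 0}.
The Hessian is diagonal: diag(L_pp, L_qq). Second derivatives: L_pp(-4)=6, L_pp(-2)=-6; L_qq(-4)=-32, L_qq(-2)=16, L_qq(0)=-32.
Saddle points occur where the two diagonal entries have opposite signs: (-4, -4), (-4, 0), (-2, -2). Count: 3.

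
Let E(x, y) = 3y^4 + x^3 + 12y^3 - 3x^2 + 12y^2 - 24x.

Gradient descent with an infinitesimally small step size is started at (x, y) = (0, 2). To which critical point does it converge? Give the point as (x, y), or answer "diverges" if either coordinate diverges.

E is separable, so gradient descent decouples: x follows -∂E/∂x, y follows -∂E/∂y.
∂E/∂x = 3(x - 4)(x + 2); at x=0 this is -24, so x increases.
∂E/∂y = 12y(y + 1)(y + 2); at y=2 this is 288, so y decreases.
x converges to its nearest critical value 4 (a local min of the x-part); y converges to 0. The iterate converges to (4, 0).

(4, 0)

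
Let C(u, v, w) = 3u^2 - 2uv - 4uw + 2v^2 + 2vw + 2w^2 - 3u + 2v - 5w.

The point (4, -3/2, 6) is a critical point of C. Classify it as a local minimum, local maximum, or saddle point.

The Hessian is constant: H = [[6, -2, -4], [-2, 4, 2], [-4, 2, 4]].
Leading principal minors: Δ₁ = 6, Δ₂ = 20, Δ₃ = 24.
All leading minors are positive, so H is positive definite: a local minimum.

local minimum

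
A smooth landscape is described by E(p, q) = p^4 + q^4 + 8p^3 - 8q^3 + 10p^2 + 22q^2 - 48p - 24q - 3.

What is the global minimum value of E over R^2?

E(p,q) separates as A(p) + B(q) − 3, so its minimum is min A + min B − 3.
A'(p) = 4(p - 1)(p + 3)(p + 4) vanishes at p ∈ {-4, -3, 1}; B'(q) = 4(q - 3)(q - 2)(q - 1) vanishes at q ∈ {1, 2, 3}.
Local minima of A (where A''>0): A(-4)=96, A(1)=-29. Local minima of B: B(1)=-9, B(3)=-9.
So the global minimum of E is A(1) + B(1) − 3 = -29 − 9 − 3 = -41, attained at (1, 1).

-41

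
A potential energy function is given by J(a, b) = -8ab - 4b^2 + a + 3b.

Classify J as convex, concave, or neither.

J is quadratic, so its Hessian is the constant matrix H = [[0, -8], [-8, -8]].
det(H) = -64, tr(H) = -8.
det(H) < 0, so H is indefinite: neither convex nor concave.

neither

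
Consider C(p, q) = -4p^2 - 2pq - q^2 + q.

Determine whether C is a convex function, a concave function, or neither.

C is quadratic, so its Hessian is the constant matrix H = [[-8, -2], [-2, -2]].
det(H) = 12, tr(H) = -10.
det(H) > 0 and tr(H) < 0, so H is negative definite everywhere: concave.

concave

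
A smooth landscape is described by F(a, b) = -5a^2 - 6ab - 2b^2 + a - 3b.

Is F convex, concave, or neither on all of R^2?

F is quadratic, so its Hessian is the constant matrix H = [[-10, -6], [-6, -4]].
det(H) = 4, tr(H) = -14.
det(H) > 0 and tr(H) < 0, so H is negative definite everywhere: concave.

concave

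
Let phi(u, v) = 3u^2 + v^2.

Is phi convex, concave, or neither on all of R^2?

phi is quadratic, so its Hessian is the constant matrix H = [[6, 0], [0, 2]].
det(H) = 12, tr(H) = 8.
det(H) > 0 and tr(H) > 0, so H is positive definite everywhere: convex.

convex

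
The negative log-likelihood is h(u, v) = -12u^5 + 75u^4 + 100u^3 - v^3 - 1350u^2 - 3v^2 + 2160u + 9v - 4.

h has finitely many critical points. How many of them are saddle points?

h separates as a function of u plus a function of v, so ∇h=0 decouples.
∂h/∂u = -60(u - 4)(u - 3)(u - 1)(u + 3) = 0 at u ∈ {-3, 1, 3, 4}; ∂h/∂v = -3(v - 1)(v + 3) = 0 at v ∈ {-3, 1}.
The Hessian is diagonal: diag(h_uu, h_vv). Second derivatives: h_uu(-3)=10080, h_uu(1)=-1440, h_uu(3)=720, h_uu(4)=-1260; h_vv(-3)=12, h_vv(1)=-12.
Saddle points occur where the two diagonal entries have opposite signs: (-3, 1), (1, -3), (3, 1), (4, -3). Count: 4.

4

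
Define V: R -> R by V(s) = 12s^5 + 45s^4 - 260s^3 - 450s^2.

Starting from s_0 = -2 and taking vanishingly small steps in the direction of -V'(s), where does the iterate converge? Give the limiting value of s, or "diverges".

V'(s) = 60s(s - 3)(s + 1)(s + 5), so V'(-2) = -1800.
Gradient descent moves in the -V' direction, i.e. s is increasing.
The nearest critical point in that direction is s = -1, where V'' = 960 > 0 (a local minimum). The iterate converges there.

-1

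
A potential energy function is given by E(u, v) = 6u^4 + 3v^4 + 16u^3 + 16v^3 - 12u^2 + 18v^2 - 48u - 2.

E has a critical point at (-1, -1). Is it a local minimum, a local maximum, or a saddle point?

local maximum

The mixed partial ∂²E/∂u∂v is 0, so the Hessian at any point is diag(E_uu, E_vv) = diag(24(3u^2 + 4u - 1), 12(3v^2 + 8v + 3)).
At (-1, -1): H = diag(-48, -24).
Both eigenvalues are negative, so H is negative definite: a local maximum.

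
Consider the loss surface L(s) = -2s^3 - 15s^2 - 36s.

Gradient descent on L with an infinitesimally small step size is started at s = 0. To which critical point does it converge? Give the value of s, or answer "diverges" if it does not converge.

diverges

L'(s) = -6(s + 2)(s + 3), so L'(0) = -36.
Gradient descent moves in the -L' direction, i.e. s is increasing.
There is no critical point above s=0, and L' keeps the same sign, so the iterate runs off to +∞.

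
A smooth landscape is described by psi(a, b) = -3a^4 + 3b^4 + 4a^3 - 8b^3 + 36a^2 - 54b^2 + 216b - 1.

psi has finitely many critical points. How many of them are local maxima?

2

psi separates as a function of a plus a function of b, so ∇psi=0 decouples.
∂psi/∂a = -12a(a - 3)(a + 2) = 0 at a ∈ {-2, 0, 3}; ∂psi/∂b = 12(b - 3)(b - 2)(b + 3) = 0 at b ∈ {-3, 2, 3}.
The Hessian is diagonal: diag(psi_aa, psi_bb). Second derivatives: psi_aa(-2)=-120, psi_aa(0)=72, psi_aa(3)=-180; psi_bb(-3)=360, psi_bb(2)=-60, psi_bb(3)=72.
Local maxima occur where both diagonal entries negative: (-2, 2), (3, 2). Count: 2.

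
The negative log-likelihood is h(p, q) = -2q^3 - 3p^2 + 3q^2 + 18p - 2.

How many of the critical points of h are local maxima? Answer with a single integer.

1

h separates as a function of p plus a function of q, so ∇h=0 decouples.
∂h/∂p = -6(p - 3) = 0 at p ∈ {3}; ∂h/∂q = -6q(q - 1) = 0 at q ∈ {0, 1}.
The Hessian is diagonal: diag(h_pp, h_qq). Second derivatives: h_pp(3)=-6; h_qq(0)=6, h_qq(1)=-6.
Local maxima occur where both diagonal entries negative: (3, 1). Count: 1.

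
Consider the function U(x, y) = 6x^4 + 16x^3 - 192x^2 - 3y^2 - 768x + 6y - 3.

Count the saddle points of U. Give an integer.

2

U separates as a function of x plus a function of y, so ∇U=0 decouples.
∂U/∂x = 24(x - 4)(x + 2)(x + 4) = 0 at x ∈ {-4, -2, 4}; ∂U/∂y = -6(y - 1) = 0 at y ∈ {1}.
The Hessian is diagonal: diag(U_xx, U_yy). Second derivatives: U_xx(-4)=384, U_xx(-2)=-288, U_xx(4)=1152; U_yy(1)=-6.
Saddle points occur where the two diagonal entries have opposite signs: (-4, 1), (4, 1). Count: 2.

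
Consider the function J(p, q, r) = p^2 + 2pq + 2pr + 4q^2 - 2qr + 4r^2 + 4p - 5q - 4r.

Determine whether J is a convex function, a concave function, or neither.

J is quadratic, so its Hessian is the constant matrix H = [[2, 2, 2], [2, 8, -2], [2, -2, 8]].
Leading principal minors: 2, 12, 40.
All positive ⇒ H ≻ 0 ⇒ convex.

convex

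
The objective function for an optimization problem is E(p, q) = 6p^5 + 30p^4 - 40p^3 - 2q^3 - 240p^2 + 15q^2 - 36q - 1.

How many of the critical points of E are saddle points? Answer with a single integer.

4

E separates as a function of p plus a function of q, so ∇E=0 decouples.
∂E/∂p = 30p(p - 2)(p + 2)(p + 4) = 0 at p ∈ {-4, -2, 0, 2}; ∂E/∂q = -6(q - 3)(q - 2) = 0 at q ∈ {2, 3}.
The Hessian is diagonal: diag(E_pp, E_qq). Second derivatives: E_pp(-4)=-1440, E_pp(-2)=480, E_pp(0)=-480, E_pp(2)=1440; E_qq(2)=6, E_qq(3)=-6.
Saddle points occur where the two diagonal entries have opposite signs: (-4, 2), (-2, 3), (0, 2), (2, 3). Count: 4.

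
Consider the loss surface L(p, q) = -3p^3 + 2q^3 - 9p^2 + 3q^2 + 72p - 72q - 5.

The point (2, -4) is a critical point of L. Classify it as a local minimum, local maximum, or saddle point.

local maximum

The mixed partial ∂²L/∂p∂q is 0, so the Hessian at any point is diag(L_pp, L_qq) = diag(-18(p + 1), 6(2q + 1)).
At (2, -4): H = diag(-54, -42).
Both eigenvalues are negative, so H is negative definite: a local maximum.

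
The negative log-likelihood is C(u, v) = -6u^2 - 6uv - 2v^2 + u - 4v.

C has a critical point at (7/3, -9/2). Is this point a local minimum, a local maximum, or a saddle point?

local maximum

The Hessian of C is constant: H = [[-12, -6], [-6, -4]].
det(H) = (-12)·(-4) − (-6)² = 12.
det(H) > 0 and tr(H) = -16 < 0, so H is negative definite and the point is a local maximum.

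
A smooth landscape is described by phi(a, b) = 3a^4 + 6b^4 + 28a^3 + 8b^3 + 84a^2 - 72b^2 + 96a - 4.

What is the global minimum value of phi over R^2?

phi(a,b) separates as P(a) + Q(b) − 4, so its minimum is min P + min Q − 4.
P'(a) = 12(a + 1)(a + 2)(a + 4) vanishes at a ∈ {-4, -2, -1}; Q'(b) = 24b(b - 2)(b + 3) vanishes at b ∈ {-3, 0, 2}.
Local minima of P (where P''>0): P(-4)=-64, P(-1)=-37. Local minima of Q: Q(-3)=-378, Q(2)=-128.
So the global minimum of phi is P(-4) + Q(-3) − 4 = -64 − 378 − 4 = -446, attained at (-4, -3).

-446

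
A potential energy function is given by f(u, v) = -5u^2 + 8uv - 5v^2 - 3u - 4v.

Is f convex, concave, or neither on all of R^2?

concave

f is quadratic, so its Hessian is the constant matrix H = [[-10, 8], [8, -10]].
det(H) = 36, tr(H) = -20.
det(H) > 0 and tr(H) < 0, so H is negative definite everywhere: concave.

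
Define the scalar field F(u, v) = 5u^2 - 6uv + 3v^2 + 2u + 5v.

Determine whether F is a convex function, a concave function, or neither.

F is quadratic, so its Hessian is the constant matrix H = [[10, -6], [-6, 6]].
det(H) = 24, tr(H) = 16.
det(H) > 0 and tr(H) > 0, so H is positive definite everywhere: convex.

convex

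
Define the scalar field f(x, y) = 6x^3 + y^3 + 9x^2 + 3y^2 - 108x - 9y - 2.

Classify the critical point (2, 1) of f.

local minimum

The mixed partial ∂²f/∂x∂y is 0, so the Hessian at any point is diag(f_xx, f_yy) = diag(18(2x + 1), 6(y + 1)).
At (2, 1): H = diag(90, 12).
Both eigenvalues are positive, so H is positive definite: a local minimum.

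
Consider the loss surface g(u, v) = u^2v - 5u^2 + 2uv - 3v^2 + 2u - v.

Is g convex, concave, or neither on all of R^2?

The term u^2v is cubic, so the Hessian is not constant.
∂²g/∂u² = 2v - 10, which takes both signs as v varies (negative for sufficiently negative v). A diagonal entry of the Hessian changing sign means the Hessian is neither positive- nor negative-semidefinite on all of R^2.

neither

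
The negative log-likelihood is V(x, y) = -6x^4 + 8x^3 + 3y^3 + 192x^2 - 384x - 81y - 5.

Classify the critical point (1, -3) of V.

saddle point

The mixed partial ∂²V/∂x∂y is 0, so the Hessian at any point is diag(V_xx, V_yy) = diag(24(-3x^2 + 2x + 16), 18y).
At (1, -3): H = diag(360, -54).
The eigenvalues have opposite signs, so H is indefinite: a saddle point.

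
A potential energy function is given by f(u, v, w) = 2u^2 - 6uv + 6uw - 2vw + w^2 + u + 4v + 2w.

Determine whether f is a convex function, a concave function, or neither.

neither

f is quadratic, so its Hessian is the constant matrix H = [[4, -6, 6], [-6, 0, -2], [6, -2, 2]].
Leading principal minors: 4, -36, 56.
Neither pattern holds ⇒ H is indefinite ⇒ neither convex nor concave.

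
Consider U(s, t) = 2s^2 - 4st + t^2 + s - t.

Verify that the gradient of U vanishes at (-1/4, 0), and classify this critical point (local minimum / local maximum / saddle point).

∇U = (4s - 4t + 1, -4s + 2t - 1); substituting (-1/4, 0) gives ∇U = (0, 0), so (-1/4, 0) is indeed a critical point.
The Hessian of U is constant: H = [[4, -4], [-4, 2]].
det(H) = 4·2 − (-4)² = -8.
Since det(H) < 0, H is indefinite and the critical point is a saddle point.

saddle point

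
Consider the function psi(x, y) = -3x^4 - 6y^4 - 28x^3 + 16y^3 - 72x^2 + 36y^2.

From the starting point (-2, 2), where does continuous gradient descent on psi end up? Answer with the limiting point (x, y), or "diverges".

psi is separable, so gradient descent decouples: x follows -∂psi/∂x, y follows -∂psi/∂y.
∂psi/∂x = -12x(x + 3)(x + 4); at x=-2 this is 48, so x decreases.
∂psi/∂y = -24y(y - 3)(y + 1); at y=2 this is 144, so y decreases.
x converges to its nearest critical value -3 (a local min of the x-part); y converges to 0. The iterate converges to (-3, 0).

(-3, 0)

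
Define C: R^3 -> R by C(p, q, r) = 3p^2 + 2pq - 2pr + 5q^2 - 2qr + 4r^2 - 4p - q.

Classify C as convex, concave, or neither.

C is quadratic, so its Hessian is the constant matrix H = [[6, 2, -2], [2, 10, -2], [-2, -2, 8]].
Leading principal minors: 6, 56, 400.
All positive ⇒ H ≻ 0 ⇒ convex.

convex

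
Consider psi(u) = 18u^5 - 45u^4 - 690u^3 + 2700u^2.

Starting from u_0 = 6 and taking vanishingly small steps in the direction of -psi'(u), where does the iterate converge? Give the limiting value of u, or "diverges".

psi'(u) = 90u(u - 4)(u - 3)(u + 5), so psi'(6) = 35640.
Gradient descent moves in the -psi' direction, i.e. u is decreasing.
The nearest critical point in that direction is u = 4, where psi'' = 3240 > 0 (a local minimum). The iterate converges there.

4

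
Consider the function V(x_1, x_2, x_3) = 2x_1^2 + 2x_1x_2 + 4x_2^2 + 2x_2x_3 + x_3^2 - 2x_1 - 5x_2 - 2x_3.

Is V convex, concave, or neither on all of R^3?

convex

V is quadratic, so its Hessian is the constant matrix H = [[4, 2, 0], [2, 8, 2], [0, 2, 2]].
Leading principal minors: 4, 28, 40.
All positive ⇒ H ≻ 0 ⇒ convex.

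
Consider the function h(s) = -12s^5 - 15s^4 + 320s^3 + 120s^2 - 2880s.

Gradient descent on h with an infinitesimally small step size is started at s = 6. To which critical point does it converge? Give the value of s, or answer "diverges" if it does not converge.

h'(s) = -60(s - 3)(s - 2)(s + 2)(s + 4), so h'(6) = -57600.
Gradient descent moves in the -h' direction, i.e. s is increasing.
There is no critical point above s=6, and h' keeps the same sign, so the iterate runs off to +∞.

diverges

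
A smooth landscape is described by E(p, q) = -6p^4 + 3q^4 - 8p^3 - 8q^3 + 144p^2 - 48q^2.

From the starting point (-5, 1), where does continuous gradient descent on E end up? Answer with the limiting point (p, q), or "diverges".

E is separable, so gradient descent decouples: p follows -∂E/∂p, q follows -∂E/∂q.
∂E/∂p = -24p(p - 3)(p + 4); at p=-5 this is 960, so p decreases.
∂E/∂q = 12q(q - 4)(q + 2); at q=1 this is -108, so q increases.
The p-coordinate has no critical point in that direction and runs off to infinity.

diverges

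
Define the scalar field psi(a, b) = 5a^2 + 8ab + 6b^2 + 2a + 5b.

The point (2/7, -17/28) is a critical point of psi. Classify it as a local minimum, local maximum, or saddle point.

local minimum

The Hessian of psi is constant: H = [[10, 8], [8, 12]].
det(H) = 10·12 − 8² = 56.
det(H) > 0 and tr(H) = 22 > 0, so H is positive definite and the point is a local minimum.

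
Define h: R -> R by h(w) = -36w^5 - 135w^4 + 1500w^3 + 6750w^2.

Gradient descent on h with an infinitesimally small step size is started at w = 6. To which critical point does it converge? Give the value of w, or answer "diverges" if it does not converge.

h'(w) = -180w(w - 5)(w + 3)(w + 5), so h'(6) = -106920.
Gradient descent moves in the -h' direction, i.e. w is increasing.
There is no critical point above w=6, and h' keeps the same sign, so the iterate runs off to +∞.

diverges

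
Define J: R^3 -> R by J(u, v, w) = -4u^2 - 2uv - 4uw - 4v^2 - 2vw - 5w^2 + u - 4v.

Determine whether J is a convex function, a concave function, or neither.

concave

J is quadratic, so its Hessian is the constant matrix H = [[-8, -2, -4], [-2, -8, -2], [-4, -2, -10]].
Leading principal minors: -8, 60, -472.
Signs alternate −, +, − ⇒ H ≺ 0 ⇒ concave.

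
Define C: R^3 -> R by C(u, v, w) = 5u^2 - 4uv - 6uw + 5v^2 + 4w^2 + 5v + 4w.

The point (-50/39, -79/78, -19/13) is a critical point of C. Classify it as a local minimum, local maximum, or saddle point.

The Hessian is constant: H = [[10, -4, -6], [-4, 10, 0], [-6, 0, 8]].
Leading principal minors: Δ₁ = 10, Δ₂ = 84, Δ₃ = 312.
All leading minors are positive, so H is positive definite: a local minimum.

local minimum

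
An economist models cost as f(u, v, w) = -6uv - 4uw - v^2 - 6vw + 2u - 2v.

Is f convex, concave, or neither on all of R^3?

f is quadratic, so its Hessian is the constant matrix H = [[0, -6, -4], [-6, -2, -6], [-4, -6, 0]].
Leading principal minors: 0, -36, -256.
Neither pattern holds ⇒ H is indefinite ⇒ neither convex nor concave.

neither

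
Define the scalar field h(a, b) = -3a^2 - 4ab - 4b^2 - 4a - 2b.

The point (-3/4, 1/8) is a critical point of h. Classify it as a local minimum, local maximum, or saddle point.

local maximum

The Hessian of h is constant: H = [[-6, -4], [-4, -8]].
det(H) = (-6)·(-8) − (-4)² = 32.
det(H) > 0 and tr(H) = -14 < 0, so H is negative definite and the point is a local maximum.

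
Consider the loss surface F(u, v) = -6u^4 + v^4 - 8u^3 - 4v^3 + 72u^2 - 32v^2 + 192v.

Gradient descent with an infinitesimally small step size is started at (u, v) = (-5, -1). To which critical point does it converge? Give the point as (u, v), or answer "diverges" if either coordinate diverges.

F is separable, so gradient descent decouples: u follows -∂F/∂u, v follows -∂F/∂v.
∂F/∂u = -24u(u - 2)(u + 3); at u=-5 this is 1680, so u decreases.
∂F/∂v = 4(v - 4)(v - 3)(v + 4); at v=-1 this is 240, so v decreases.
The u-coordinate has no critical point in that direction and runs off to infinity.

diverges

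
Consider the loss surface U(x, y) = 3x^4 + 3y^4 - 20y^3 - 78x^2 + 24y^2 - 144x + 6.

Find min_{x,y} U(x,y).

U(x,y) separates as P(x) + Q(y) + 6, so its minimum is min P + min Q + 6.
P'(x) = 12(x - 4)(x + 1)(x + 3) vanishes at x ∈ {-3, -1, 4}; Q'(y) = 12y(y - 4)(y - 1) vanishes at y ∈ {0, 1, 4}.
Local minima of P (where P''>0): P(-3)=-27, P(4)=-1056. Local minima of Q: Q(0)=0, Q(4)=-128.
So the global minimum of U is P(4) + Q(4) + 6 = -1056 − 128 + 6 = -1178, attained at (4, 4).

-1178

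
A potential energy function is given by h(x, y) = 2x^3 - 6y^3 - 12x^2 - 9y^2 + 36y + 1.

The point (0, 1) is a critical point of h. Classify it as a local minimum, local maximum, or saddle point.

local maximum

The mixed partial ∂²h/∂x∂y is 0, so the Hessian at any point is diag(h_xx, h_yy) = diag(12(x - 2), -18(2y + 1)).
At (0, 1): H = diag(-24, -54).
Both eigenvalues are negative, so H is negative definite: a local maximum.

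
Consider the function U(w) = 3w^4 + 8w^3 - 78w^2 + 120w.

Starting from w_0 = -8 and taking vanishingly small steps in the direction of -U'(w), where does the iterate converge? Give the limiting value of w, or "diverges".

U'(w) = 12(w - 2)(w - 1)(w + 5), so U'(-8) = -3240.
Gradient descent moves in the -U' direction, i.e. w is increasing.
The nearest critical point in that direction is w = -5, where U'' = 504 > 0 (a local minimum). The iterate converges there.

-5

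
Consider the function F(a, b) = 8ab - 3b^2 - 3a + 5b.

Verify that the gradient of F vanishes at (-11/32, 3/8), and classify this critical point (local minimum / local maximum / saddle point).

saddle point

∇F = (8b - 3, 8a - 6b + 5); substituting (-11/32, 3/8) gives ∇F = (0, 0), so (-11/32, 3/8) is indeed a critical point.
The Hessian of F is constant: H = [[0, 8], [8, -6]].
det(H) = 0·(-6) − 8² = -64.
Since det(H) < 0, H is indefinite and the critical point is a saddle point.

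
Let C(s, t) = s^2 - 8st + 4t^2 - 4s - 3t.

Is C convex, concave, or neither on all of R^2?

C is quadratic, so its Hessian is the constant matrix H = [[2, -8], [-8, 8]].
det(H) = -48, tr(H) = 10.
det(H) < 0, so H is indefinite: neither convex nor concave.

neither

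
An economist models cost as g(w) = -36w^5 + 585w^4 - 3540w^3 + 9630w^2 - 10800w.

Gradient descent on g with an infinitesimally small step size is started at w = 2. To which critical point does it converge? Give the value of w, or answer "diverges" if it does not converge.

1

g'(w) = -180(w - 5)(w - 4)(w - 3)(w - 1), so g'(2) = 1080.
Gradient descent moves in the -g' direction, i.e. w is decreasing.
The nearest critical point in that direction is w = 1, where g'' = 4320 > 0 (a local minimum). The iterate converges there.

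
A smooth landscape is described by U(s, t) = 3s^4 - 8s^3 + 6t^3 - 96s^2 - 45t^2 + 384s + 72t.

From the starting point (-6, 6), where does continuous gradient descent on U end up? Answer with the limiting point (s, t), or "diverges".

U is separable, so gradient descent decouples: s follows -∂U/∂s, t follows -∂U/∂t.
∂U/∂s = 12(s - 4)(s - 2)(s + 4); at s=-6 this is -1920, so s increases.
∂U/∂t = 18(t - 4)(t - 1); at t=6 this is 180, so t decreases.
s converges to its nearest critical value -4 (a local min of the s-part); t converges to 4. The iterate converges to (-4, 4).

(-4, 4)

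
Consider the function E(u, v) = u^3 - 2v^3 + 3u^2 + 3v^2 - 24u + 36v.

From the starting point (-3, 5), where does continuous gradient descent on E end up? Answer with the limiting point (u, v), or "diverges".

diverges

E is separable, so gradient descent decouples: u follows -∂E/∂u, v follows -∂E/∂v.
∂E/∂u = 3(u - 2)(u + 4); at u=-3 this is -15, so u increases.
∂E/∂v = -6(v - 3)(v + 2); at v=5 this is -84, so v increases.
The v-coordinate has no critical point in that direction and runs off to infinity.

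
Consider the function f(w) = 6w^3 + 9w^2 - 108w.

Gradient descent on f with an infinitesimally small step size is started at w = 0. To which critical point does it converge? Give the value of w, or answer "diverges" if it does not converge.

2

f'(w) = 18(w - 2)(w + 3), so f'(0) = -108.
Gradient descent moves in the -f' direction, i.e. w is increasing.
The nearest critical point in that direction is w = 2, where f'' = 90 > 0 (a local minimum). The iterate converges there.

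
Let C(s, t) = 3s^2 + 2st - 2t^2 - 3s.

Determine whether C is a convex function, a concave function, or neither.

neither

C is quadratic, so its Hessian is the constant matrix H = [[6, 2], [2, -4]].
det(H) = -28, tr(H) = 2.
det(H) < 0, so H is indefinite: neither convex nor concave.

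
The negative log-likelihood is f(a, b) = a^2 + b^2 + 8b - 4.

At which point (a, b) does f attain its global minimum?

f(a,b) separates as P(a) + Q(b) − 4, so its minimum is min P + min Q − 4.
P'(a) = 2a vanishes at a ∈ {0}; Q'(b) = 2b + 8 vanishes at b ∈ {-4}.
Local minima of P (where P''>0): P(0)=0. Local minima of Q: Q(-4)=-16.
So the global minimum of f is P(0) + Q(-4) − 4 = 0 − 16 − 4 = -20, attained at (0, -4).

(0, -4)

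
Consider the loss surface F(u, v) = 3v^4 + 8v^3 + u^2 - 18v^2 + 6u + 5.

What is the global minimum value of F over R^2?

-139

F(u,v) separates as P(u) + Q(v) + 5, so its minimum is min P + min Q + 5.
P'(u) = 2u + 6 vanishes at u ∈ {-3}; Q'(v) = 12v(v - 1)(v + 3) vanishes at v ∈ {-3, 0, 1}.
Local minima of P (where P''>0): P(-3)=-9. Local minima of Q: Q(-3)=-135, Q(1)=-7.
So the global minimum of F is P(-3) + Q(-3) + 5 = -9 − 135 + 5 = -139, attained at (-3, -3).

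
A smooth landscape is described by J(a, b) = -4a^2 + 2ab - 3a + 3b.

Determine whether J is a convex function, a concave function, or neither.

J is quadratic, so its Hessian is the constant matrix H = [[-8, 2], [2, 0]].
det(H) = -4, tr(H) = -8.
det(H) < 0, so H is indefinite: neither convex nor concave.

neither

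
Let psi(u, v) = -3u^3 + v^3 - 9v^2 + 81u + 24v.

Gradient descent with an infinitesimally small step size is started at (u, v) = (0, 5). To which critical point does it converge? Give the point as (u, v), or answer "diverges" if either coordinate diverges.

psi is separable, so gradient descent decouples: u follows -∂psi/∂u, v follows -∂psi/∂v.
∂psi/∂u = -9(u - 3)(u + 3); at u=0 this is 81, so u decreases.
∂psi/∂v = 3(v - 4)(v - 2); at v=5 this is 9, so v decreases.
u converges to its nearest critical value -3 (a local min of the u-part); v converges to 4. The iterate converges to (-3, 4).

(-3, 4)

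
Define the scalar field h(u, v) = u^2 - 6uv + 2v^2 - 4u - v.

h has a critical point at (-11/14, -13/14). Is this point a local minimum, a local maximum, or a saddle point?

saddle point

The Hessian of h is constant: H = [[2, -6], [-6, 4]].
det(H) = 2·4 − (-6)² = -28.
Since det(H) < 0, H is indefinite and the critical point is a saddle point.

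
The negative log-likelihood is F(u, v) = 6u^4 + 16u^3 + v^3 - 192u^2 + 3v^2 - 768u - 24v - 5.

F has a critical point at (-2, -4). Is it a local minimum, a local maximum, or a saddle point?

local maximum

The mixed partial ∂²F/∂u∂v is 0, so the Hessian at any point is diag(F_uu, F_vv) = diag(24(3u^2 + 4u - 16), 6(v + 1)).
At (-2, -4): H = diag(-288, -18).
Both eigenvalues are negative, so H is negative definite: a local maximum.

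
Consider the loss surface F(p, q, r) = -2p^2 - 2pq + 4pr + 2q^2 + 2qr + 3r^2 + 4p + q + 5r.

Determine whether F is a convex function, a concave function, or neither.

neither

F is quadratic, so its Hessian is the constant matrix H = [[-4, -2, 4], [-2, 4, 2], [4, 2, 6]].
Leading principal minors: -4, -20, -200.
Neither pattern holds ⇒ H is indefinite ⇒ neither convex nor concave.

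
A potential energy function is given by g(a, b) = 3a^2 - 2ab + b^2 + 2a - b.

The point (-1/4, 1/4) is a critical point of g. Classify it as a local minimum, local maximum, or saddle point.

The Hessian of g is constant: H = [[6, -2], [-2, 2]].
det(H) = 6·2 − (-2)² = 8.
det(H) > 0 and tr(H) = 8 > 0, so H is positive definite and the point is a local minimum.

local minimum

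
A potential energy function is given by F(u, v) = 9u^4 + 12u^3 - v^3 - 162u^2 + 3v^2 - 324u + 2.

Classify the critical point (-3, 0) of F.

The mixed partial ∂²F/∂u∂v is 0, so the Hessian at any point is diag(F_uu, F_vv) = diag(36(3u^2 + 2u - 9), 6(-v + 1)).
At (-3, 0): H = diag(432, 6).
Both eigenvalues are positive, so H is positive definite: a local minimum.

local minimum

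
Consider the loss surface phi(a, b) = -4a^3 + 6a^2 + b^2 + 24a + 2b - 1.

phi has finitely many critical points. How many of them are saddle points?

phi separates as a function of a plus a function of b, so ∇phi=0 decouples.
∂phi/∂a = -12(a - 2)(a + 1) = 0 at a ∈ {-1, 2}; ∂phi/∂b = 2(b + 1) = 0 at b ∈ {-1}.
The Hessian is diagonal: diag(phi_aa, phi_bb). Second derivatives: phi_aa(-1)=36, phi_aa(2)=-36; phi_bb(-1)=2.
Saddle points occur where the two diagonal entries have opposite signs: (2, -1). Count: 1.

1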